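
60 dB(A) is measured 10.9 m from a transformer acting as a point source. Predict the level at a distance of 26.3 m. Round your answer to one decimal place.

For a point source, L₂ = L₁ − 20·log₁₀(r₂/r₁).
L₂ = 60 − 20·log₁₀(26.3/10.9) = 60 − 7.651 = 52.35 dB(A).

52.3 dB(A)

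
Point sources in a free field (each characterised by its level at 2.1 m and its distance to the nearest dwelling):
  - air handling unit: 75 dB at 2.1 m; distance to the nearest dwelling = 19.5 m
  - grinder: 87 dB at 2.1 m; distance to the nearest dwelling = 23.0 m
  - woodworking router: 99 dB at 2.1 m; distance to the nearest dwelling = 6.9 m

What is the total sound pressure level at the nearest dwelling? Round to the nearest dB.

Propagate each source to the receiver with L = L_ref − 20·log₁₀(r/r_ref), then add intensities.
air handling unit: 75 − 20·log₁₀(19.5/2.1) = 75 − 19.36 = 55.64 dB.
grinder: 87 − 20·log₁₀(23.0/2.1) = 87 − 20.79 = 66.21 dB.
woodworking router: 99 − 20·log₁₀(6.9/2.1) = 99 − 10.33 = 88.67 dB.
Σ 10^(L/10) = 7.403e+08 → L_total = 10·log₁₀(7.403e+08) = 88.69 dB.

89 dB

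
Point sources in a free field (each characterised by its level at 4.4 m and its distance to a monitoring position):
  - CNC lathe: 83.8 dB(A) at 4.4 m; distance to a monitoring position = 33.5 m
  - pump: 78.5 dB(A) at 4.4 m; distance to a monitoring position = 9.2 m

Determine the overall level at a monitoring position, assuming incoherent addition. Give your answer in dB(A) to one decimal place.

73.1 dB(A)

Propagate each source to the receiver with L = L_ref − 20·log₁₀(r/r_ref), then add intensities.
CNC lathe: 83.8 − 20·log₁₀(33.5/4.4) = 83.8 − 17.63 = 66.17 dB(A).
pump: 78.5 − 20·log₁₀(9.2/4.4) = 78.5 − 6.41 = 72.09 dB(A).
Σ 10^(L/10) = 2.033e+07 → L_total = 10·log₁₀(2.033e+07) = 73.08 dB(A).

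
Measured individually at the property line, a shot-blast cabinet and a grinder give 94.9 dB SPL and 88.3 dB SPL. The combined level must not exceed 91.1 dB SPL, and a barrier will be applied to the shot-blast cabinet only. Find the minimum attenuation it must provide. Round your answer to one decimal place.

7.0 dB

The untreated sources together contribute 10^(88.3/10) = 6.761e+08, i.e. 88.30 dB SPL.
To meet 91.1 dB SPL overall, the treated shot-blast cabinet may contribute at most 10^(91.1/10) − 6.761e+08 = 6.122e+08, i.e. 87.87 dB SPL.
Required insertion loss = 94.9 − 87.87 = 7.03 dB.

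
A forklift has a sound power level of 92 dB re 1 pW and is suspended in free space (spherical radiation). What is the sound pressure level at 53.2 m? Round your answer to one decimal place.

46.5 dB

The power spreads over a sphere of area 4π·r², so L_p = L_w − 10·log₁₀(4π·r²).
4π·r² = 3.557e+04 m², 10·log₁₀ of that is 45.510 dB.
L_p = 92 − 45.510 = 46.49 dB.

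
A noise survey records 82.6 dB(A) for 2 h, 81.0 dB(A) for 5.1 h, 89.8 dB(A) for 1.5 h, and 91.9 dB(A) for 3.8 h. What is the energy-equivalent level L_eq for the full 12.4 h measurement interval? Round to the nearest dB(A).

88 dB(A)

L_eq = 10·log₁₀[(1/T)·Σ tᵢ·10^(Lᵢ/10)] with T = 12.4 h.
Σ tᵢ·10^(Lᵢ/10) = 2·10^(82.6/10) + 5.1·10^(81.0/10) + 1.5·10^(89.8/10) + 3.8·10^(91.9/10) = 8.324e+09.
L_eq = 10·log₁₀(8.324e+09/12.4) = 88.27 dB(A).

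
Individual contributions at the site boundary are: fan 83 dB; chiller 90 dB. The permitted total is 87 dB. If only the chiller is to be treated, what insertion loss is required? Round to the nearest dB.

The untreated sources together contribute 10^(83/10) = 1.995e+08, i.e. 83.00 dB.
The limit corresponds to 10^(87/10) = 5.012e+08; subtracting the fixed part leaves 3.017e+08 for the chiller, i.e. 84.80 dB.
Required insertion loss = 90 − 84.80 = 5.20 dB.

5 dB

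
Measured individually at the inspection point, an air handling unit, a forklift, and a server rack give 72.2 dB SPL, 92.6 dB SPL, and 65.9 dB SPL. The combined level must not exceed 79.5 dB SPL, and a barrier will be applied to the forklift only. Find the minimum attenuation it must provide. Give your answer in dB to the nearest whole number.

The untreated sources together contribute 10^(72.2/10) + 10^(65.9/10) = 2.049e+07, i.e. 73.11 dB SPL.
The limit corresponds to 10^(79.5/10) = 8.913e+07; subtracting the fixed part leaves 6.864e+07 for the forklift, i.e. 78.37 dB SPL.
Required insertion loss = 92.6 − 78.37 = 14.23 dB.

14 dB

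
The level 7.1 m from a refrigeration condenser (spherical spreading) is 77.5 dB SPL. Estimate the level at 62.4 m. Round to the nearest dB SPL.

59 dB SPL

For a point source, L₂ = L₁ − 20·log₁₀(r₂/r₁).
L₂ = 77.5 − 20·log₁₀(62.4/7.1) = 77.5 − 18.879 = 58.62 dB SPL.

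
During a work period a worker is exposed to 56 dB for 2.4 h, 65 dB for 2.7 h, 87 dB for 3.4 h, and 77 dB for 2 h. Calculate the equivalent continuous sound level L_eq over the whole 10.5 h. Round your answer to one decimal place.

82.4 dB

L_eq = 10·log₁₀[(1/T)·Σ tᵢ·10^(Lᵢ/10)] with T = 10.5 h.
Σ tᵢ·10^(Lᵢ/10) = 2.4·10^(56/10) + 2.7·10^(65/10) + 3.4·10^(87/10) + 2·10^(77/10) = 1.814e+09.
L_eq = 10·log₁₀(1.814e+09/10.5) = 82.37 dB.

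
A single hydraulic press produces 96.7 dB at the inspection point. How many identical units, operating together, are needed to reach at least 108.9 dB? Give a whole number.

17

The shortfall is 108.9 − 96.7 = 12.2 dB, and N units add 10·log₁₀ N, so need 10·log₁₀ N ≥ 12.2.
N ≥ 10^(12.2/10) = 16.596, so N = 17.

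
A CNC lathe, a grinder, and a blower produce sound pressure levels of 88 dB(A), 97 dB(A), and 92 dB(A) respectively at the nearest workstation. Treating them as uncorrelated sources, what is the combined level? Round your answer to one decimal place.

98.6 dB(A)

Incoherent sources combine by intensity addition: L_total = 10·log₁₀(Σ 10^(L_i/10)).
Σ 10^(L/10) = 10^(88/10) + 10^(97/10) + 10^(92/10) = 7.228e+09.
L_total = 10·log₁₀(7.228e+09) = 98.59 dB(A).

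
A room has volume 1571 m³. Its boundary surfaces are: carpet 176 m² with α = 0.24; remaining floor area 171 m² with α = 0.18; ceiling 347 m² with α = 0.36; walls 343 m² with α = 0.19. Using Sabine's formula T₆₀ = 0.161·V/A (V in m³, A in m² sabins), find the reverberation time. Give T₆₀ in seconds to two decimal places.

0.96 s

A = Σ Sᵢαᵢ = 176·0.24 + 171·0.18 + 347·0.36 + 343·0.19 = 263.11 m².
T₆₀ = 0.161 × 1571 / 263.11 = 0.961 s.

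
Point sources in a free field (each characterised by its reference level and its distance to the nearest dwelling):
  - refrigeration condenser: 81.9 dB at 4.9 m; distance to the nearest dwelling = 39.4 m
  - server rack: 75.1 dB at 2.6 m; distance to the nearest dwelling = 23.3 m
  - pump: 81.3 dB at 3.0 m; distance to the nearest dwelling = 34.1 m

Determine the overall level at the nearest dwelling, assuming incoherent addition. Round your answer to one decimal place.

65.8 dB

First find each source's level at the receiver (point-source: −20·log₁₀(r/r_ref)), then combine on an intensity basis.
refrigeration condenser: 81.9 − 20·log₁₀(39.4/4.9) = 81.9 − 18.11 = 63.79 dB.
server rack: 75.1 − 20·log₁₀(23.3/2.6) = 75.1 − 19.05 = 56.05 dB.
pump: 81.3 − 20·log₁₀(34.1/3.0) = 81.3 − 21.11 = 60.19 dB.
Σ 10^(L/10) = 3.843e+06 → L_total = 10·log₁₀(3.843e+06) = 65.85 dB.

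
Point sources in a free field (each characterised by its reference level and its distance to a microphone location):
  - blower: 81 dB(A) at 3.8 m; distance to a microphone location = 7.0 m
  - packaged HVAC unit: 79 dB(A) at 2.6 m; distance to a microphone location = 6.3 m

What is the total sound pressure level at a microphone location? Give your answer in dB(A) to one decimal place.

Apply inverse-square spreading to bring every level to the receiver, then sum 10^(L/10).
blower: 81 − 20·log₁₀(7.0/3.8) = 81 − 5.31 = 75.69 dB(A).
packaged HVAC unit: 79 − 20·log₁₀(6.3/2.6) = 79 − 7.69 = 71.31 dB(A).
Σ 10^(L/10) = 5.063e+07 → L_total = 10·log₁₀(5.063e+07) = 77.04 dB(A).

77.0 dB(A)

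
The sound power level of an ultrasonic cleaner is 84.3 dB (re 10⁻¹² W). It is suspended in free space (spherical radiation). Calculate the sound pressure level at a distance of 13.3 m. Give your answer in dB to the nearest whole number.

51 dB

L_p = L_w − 10·log₁₀(4π·r²) with r = 13.3 m.
4π·r² = 2223 m², 10·log₁₀ of that is 33.469 dB.
L_p = 84.3 − 33.469 = 50.83 dB.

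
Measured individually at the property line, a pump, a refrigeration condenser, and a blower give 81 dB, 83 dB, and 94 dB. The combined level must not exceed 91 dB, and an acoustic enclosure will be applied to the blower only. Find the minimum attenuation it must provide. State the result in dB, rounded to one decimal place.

Fixed contribution from the other sources: Σ 10^(L/10) = 10^(81/10) + 10^(83/10) = 3.254e+08 (85.12 dB).
The limit corresponds to 10^(91/10) = 1.259e+09; subtracting the fixed part leaves 9.335e+08 for the blower, i.e. 89.70 dB.
So the blower must be reduced from 94 to 89.70 dB: IL = 4.30 dB.

4.3 dB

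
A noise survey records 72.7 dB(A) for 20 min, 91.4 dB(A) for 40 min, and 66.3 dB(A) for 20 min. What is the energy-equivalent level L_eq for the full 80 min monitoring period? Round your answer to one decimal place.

88.4 dB(A)

L_eq = 10·log₁₀[(1/T)·Σ tᵢ·10^(Lᵢ/10)] with T = 80 min.
Σ tᵢ·10^(Lᵢ/10) = 20·10^(72.7/10) + 40·10^(91.4/10) + 20·10^(66.3/10) = 5.567e+10.
L_eq = 10·log₁₀(5.567e+10/80) = 88.43 dB(A).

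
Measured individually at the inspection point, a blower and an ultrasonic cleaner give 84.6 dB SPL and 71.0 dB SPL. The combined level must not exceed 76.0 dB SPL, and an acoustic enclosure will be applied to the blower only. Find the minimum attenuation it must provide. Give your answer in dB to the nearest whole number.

Everything except the blower sums to 10^(71.0/10) = 1.259e+07 in linear terms, 71.00 dB SPL.
The limit corresponds to 10^(76.0/10) = 3.981e+07; subtracting the fixed part leaves 2.722e+07 for the blower, i.e. 74.35 dB SPL.
So the blower must be reduced from 84.6 to 74.35 dB SPL: IL = 10.25 dB.

10 dB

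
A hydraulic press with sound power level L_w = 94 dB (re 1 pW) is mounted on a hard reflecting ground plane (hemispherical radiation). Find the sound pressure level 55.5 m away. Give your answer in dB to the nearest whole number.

Free-field hemispherical radiation: L_p = L_w − 10·log₁₀(2π·r²), r = 55.5 m.
2π·r² = 1.935e+04 m², 10·log₁₀ of that is 42.868 dB.
L_p = 94 − 42.868 = 51.13 dB.

51 dB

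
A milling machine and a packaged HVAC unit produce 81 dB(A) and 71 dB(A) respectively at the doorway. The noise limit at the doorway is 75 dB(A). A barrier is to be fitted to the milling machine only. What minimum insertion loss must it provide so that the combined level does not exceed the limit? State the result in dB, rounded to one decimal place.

Everything except the milling machine sums to 10^(71/10) = 1.259e+07 in linear terms, 71.00 dB(A).
The limit corresponds to 10^(75/10) = 3.162e+07; subtracting the fixed part leaves 1.903e+07 for the milling machine, i.e. 72.80 dB(A).
So the milling machine must be reduced from 81 to 72.80 dB(A): IL = 8.20 dB.

8.2 dB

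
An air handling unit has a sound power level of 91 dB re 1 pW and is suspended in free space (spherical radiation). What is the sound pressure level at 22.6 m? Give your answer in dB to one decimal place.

52.9 dB

Free-field spherical radiation: L_p = L_w − 10·log₁₀(4π·r²), r = 22.6 m.
4π·r² = 6418 m², 10·log₁₀ of that is 38.074 dB.
L_p = 91 − 38.074 = 52.93 dB.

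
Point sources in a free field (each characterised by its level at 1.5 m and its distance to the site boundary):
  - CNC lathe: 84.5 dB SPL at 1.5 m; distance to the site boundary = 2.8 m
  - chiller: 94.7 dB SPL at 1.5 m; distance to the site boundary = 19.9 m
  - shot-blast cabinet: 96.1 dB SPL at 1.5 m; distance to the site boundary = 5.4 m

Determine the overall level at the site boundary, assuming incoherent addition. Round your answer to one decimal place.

86.1 dB SPL

First find each source's level at the receiver (point-source: −20·log₁₀(r/r_ref)), then combine on an intensity basis.
CNC lathe: 84.5 − 20·log₁₀(2.8/1.5) = 84.5 − 5.42 = 79.08 dB SPL.
chiller: 94.7 − 20·log₁₀(19.9/1.5) = 94.7 − 22.46 = 72.24 dB SPL.
shot-blast cabinet: 96.1 − 20·log₁₀(5.4/1.5) = 96.1 − 11.13 = 84.97 dB SPL.
Σ 10^(L/10) = 4.120e+08 → L_total = 10·log₁₀(4.120e+08) = 86.15 dB SPL.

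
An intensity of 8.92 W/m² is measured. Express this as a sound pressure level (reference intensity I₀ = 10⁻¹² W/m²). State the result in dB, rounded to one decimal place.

L = 10·log₁₀(I/I₀) = 10·log₁₀(8.92/10⁻¹²) = 10·log₁₀(8.92×10^12).
L = 10·(0.9504 + 12) = 129.50 dB.

129.5 dB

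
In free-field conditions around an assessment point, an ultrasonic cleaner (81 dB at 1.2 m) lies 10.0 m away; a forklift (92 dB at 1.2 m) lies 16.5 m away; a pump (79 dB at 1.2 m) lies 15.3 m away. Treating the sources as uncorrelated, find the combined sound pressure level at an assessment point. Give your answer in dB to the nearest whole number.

First find each source's level at the receiver (point-source: −20·log₁₀(r/r_ref)), then combine on an intensity basis.
ultrasonic cleaner: 81 − 20·log₁₀(10.0/1.2) = 81 − 18.42 = 62.58 dB.
forklift: 92 − 20·log₁₀(16.5/1.2) = 92 − 22.77 = 69.23 dB.
pump: 79 − 20·log₁₀(15.3/1.2) = 79 − 22.11 = 56.89 dB.
Σ 10^(L/10) = 1.068e+07 → L_total = 10·log₁₀(1.068e+07) = 70.29 dB.

70 dB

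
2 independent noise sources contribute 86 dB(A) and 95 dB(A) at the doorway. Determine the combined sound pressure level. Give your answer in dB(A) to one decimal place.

For uncorrelated sources the intensities add, so convert each level to linear form, sum, and take 10·log₁₀ of the total.
Σ 10^(L/10) = 10^(86/10) + 10^(95/10) = 3.560e+09.
L_total = 10·log₁₀(3.560e+09) = 95.51 dB(A).

95.5 dB(A)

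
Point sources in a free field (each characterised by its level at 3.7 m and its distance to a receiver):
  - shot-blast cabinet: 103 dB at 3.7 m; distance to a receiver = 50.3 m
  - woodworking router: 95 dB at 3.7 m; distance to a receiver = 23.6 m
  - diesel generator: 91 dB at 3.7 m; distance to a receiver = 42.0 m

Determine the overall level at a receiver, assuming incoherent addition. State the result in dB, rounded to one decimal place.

Apply inverse-square spreading to bring every level to the receiver, then sum 10^(L/10).
shot-blast cabinet: 103 − 20·log₁₀(50.3/3.7) = 103 − 22.67 = 80.33 dB.
woodworking router: 95 − 20·log₁₀(23.6/3.7) = 95 − 16.09 = 78.91 dB.
diesel generator: 91 − 20·log₁₀(42.0/3.7) = 91 − 21.10 = 69.90 dB.
Σ 10^(L/10) = 1.955e+08 → L_total = 10·log₁₀(1.955e+08) = 82.91 dB.

82.9 dB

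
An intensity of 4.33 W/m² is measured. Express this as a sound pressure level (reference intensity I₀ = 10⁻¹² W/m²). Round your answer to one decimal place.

126.4 dB

Dividing by I₀ shifts the exponent by 12: I/I₀ = 4.33×10^12.
L = 10·(0.6365 + 12) = 126.36 dB.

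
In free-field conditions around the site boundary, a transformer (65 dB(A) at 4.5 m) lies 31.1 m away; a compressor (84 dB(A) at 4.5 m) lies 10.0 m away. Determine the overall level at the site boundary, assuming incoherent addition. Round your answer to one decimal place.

Apply inverse-square spreading to bring every level to the receiver, then sum 10^(L/10).
transformer: 65 − 20·log₁₀(31.1/4.5) = 65 − 16.79 = 48.21 dB(A).
compressor: 84 − 20·log₁₀(10.0/4.5) = 84 − 6.94 = 77.06 dB(A).
Σ 10^(L/10) = 5.093e+07 → L_total = 10·log₁₀(5.093e+07) = 77.07 dB(A).

77.1 dB(A)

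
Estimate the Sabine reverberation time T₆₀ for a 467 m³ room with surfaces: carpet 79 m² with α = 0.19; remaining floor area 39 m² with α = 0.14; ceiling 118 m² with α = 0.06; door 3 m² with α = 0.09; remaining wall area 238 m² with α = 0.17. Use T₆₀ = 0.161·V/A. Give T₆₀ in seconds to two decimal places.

1.10 s

A = Σ Sᵢαᵢ = 79·0.19 + 39·0.14 + 118·0.06 + 3·0.09 + 238·0.17 = 68.28 m².
T₆₀ = 0.161·V/A = 0.161·467/68.28 = 1.101 s.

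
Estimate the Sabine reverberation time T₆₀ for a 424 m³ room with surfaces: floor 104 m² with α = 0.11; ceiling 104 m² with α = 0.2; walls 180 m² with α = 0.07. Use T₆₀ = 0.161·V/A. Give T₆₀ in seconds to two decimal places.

1.52 s

A = Σ Sᵢαᵢ = 104·0.11 + 104·0.2 + 180·0.07 = 44.84 m².
T₆₀ = 0.161·V/A = 0.161·424/44.84 = 1.522 s.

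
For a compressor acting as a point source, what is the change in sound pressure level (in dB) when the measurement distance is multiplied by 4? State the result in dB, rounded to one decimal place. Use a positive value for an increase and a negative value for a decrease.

Point-source spreading: ΔL = −20·log₁₀(r₂/r₁).
ΔL = −20·log₁₀(4) = -12.04 dB.

-12.0 dB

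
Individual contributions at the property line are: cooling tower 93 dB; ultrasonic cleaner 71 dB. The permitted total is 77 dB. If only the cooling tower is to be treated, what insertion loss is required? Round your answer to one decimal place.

17.3 dB

Everything except the cooling tower sums to 10^(71/10) = 1.259e+07 in linear terms, 71.00 dB.
To meet 77 dB overall, the treated cooling tower may contribute at most 10^(77/10) − 1.259e+07 = 3.753e+07, i.e. 75.74 dB.
So the cooling tower must be reduced from 93 to 75.74 dB: IL = 17.26 dB.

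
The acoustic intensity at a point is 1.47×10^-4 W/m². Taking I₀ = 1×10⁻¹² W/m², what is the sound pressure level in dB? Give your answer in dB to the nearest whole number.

82 dB

Dividing by I₀ shifts the exponent by 12: I/I₀ = 1.47×10^8.
L = 10·(0.1673 + 8) = 81.67 dB.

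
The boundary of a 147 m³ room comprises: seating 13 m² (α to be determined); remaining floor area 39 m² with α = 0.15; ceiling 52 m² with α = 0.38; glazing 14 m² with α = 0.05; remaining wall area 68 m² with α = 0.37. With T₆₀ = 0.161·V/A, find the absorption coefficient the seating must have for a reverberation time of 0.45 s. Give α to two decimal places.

0.09

From T₆₀ = 0.161·V/A, the target T₆₀ = 0.45 s needs A = 0.161·147/0.45 = 52.59 m².
Absorption from the other surfaces = 39·0.15 + 52·0.38 + 14·0.05 + 68·0.37 = 51.47 m², so the seating must supply 1.12 m² over 13 m².
α = 1.12/13 = 0.086.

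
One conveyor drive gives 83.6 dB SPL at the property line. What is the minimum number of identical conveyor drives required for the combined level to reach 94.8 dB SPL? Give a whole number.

Need L₁ + 10·log₁₀ N ≥ 94.8, i.e. log₁₀ N ≥ 1.12.
N ≥ 10^(11.2/10) = 13.183, so N = 14.

14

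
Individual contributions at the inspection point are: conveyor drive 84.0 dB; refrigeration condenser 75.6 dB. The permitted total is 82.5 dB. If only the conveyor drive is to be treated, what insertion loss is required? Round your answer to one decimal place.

Fixed contribution from the other source: Σ 10^(L/10) = 10^(75.6/10) = 3.631e+07 (75.60 dB).
To meet 82.5 dB overall, the treated conveyor drive may contribute at most 10^(82.5/10) − 3.631e+07 = 1.415e+08, i.e. 81.51 dB.
So the conveyor drive must be reduced from 84.0 to 81.51 dB: IL = 2.49 dB.

2.5 dB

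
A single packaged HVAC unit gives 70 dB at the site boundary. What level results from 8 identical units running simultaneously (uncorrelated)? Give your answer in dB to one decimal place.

79.0 dB

L_total = L₁ + 10·log₁₀ N for N identical incoherent sources.
L_total = 70 + 10·log₁₀(8) = 70 + 9.031 = 79.03 dB.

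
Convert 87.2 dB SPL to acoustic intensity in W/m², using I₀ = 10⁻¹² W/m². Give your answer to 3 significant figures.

0.000525 W/m²

I/I₀ = 10^(87.2/10) = 5.248e+08, so I = 5.248e+08 × 10⁻¹² W/m².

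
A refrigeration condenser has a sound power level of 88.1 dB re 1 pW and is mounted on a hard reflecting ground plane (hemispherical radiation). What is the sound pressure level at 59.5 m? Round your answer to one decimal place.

Free-field hemispherical radiation: L_p = L_w − 10·log₁₀(2π·r²), r = 59.5 m.
2π·r² = 2.224e+04 m², 10·log₁₀ of that is 43.472 dB.
L_p = 88.1 − 43.472 = 44.63 dB.

44.6 dB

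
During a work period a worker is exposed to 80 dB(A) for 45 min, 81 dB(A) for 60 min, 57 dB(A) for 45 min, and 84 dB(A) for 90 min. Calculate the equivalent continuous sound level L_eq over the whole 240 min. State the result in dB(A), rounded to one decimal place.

81.6 dB(A)

The energy average is taken in the linear domain: L_eq = 10·log₁₀[(Σ tᵢ·10^(Lᵢ/10))/T], T = 240 min.
Σ tᵢ·10^(Lᵢ/10) = 45·10^(80/10) + 60·10^(81/10) + 45·10^(57/10) + 90·10^(84/10) = 3.468e+10.
L_eq = 10·log₁₀(3.468e+10/240) = 81.60 dB(A).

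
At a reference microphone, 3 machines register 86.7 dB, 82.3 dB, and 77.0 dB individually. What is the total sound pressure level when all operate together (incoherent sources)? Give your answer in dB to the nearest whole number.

88 dB

For uncorrelated sources the intensities add, so convert each level to linear form, sum, and take 10·log₁₀ of the total.
Σ 10^(L/10) = 10^(86.7/10) + 10^(82.3/10) + 10^(77.0/10) = 6.877e+08.
L_total = 10·log₁₀(6.877e+08) = 88.37 dB.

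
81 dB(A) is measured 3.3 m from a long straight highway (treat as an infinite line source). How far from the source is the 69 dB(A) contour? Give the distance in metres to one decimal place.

52.3 m

Line-source spreading drops the level by 10·log₁₀(r₂/r₁); inverting, r₂/r₁ = 10^(ΔL/10).
r₂ = 3.3·10^((81−69)/10) = 3.3·10^(12.0/10) = 52.30 m.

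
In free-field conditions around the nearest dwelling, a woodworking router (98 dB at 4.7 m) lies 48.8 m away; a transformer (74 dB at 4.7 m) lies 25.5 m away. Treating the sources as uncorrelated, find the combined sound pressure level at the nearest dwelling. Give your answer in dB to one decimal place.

Propagate each source to the receiver with L = L_ref − 20·log₁₀(r/r_ref), then add intensities.
woodworking router: 98 − 20·log₁₀(48.8/4.7) = 98 − 20.33 = 77.67 dB.
transformer: 74 − 20·log₁₀(25.5/4.7) = 74 − 14.69 = 59.31 dB.
Σ 10^(L/10) = 5.938e+07 → L_total = 10·log₁₀(5.938e+07) = 77.74 dB.

77.7 dB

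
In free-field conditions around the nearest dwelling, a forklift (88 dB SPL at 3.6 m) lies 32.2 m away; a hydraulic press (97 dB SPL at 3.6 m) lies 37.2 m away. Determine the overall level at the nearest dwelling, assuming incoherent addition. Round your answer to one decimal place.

77.4 dB SPL

Apply inverse-square spreading to bring every level to the receiver, then sum 10^(L/10).
forklift: 88 − 20·log₁₀(32.2/3.6) = 88 − 19.03 = 68.97 dB SPL.
hydraulic press: 97 − 20·log₁₀(37.2/3.6) = 97 − 20.28 = 76.72 dB SPL.
Σ 10^(L/10) = 5.482e+07 → L_total = 10·log₁₀(5.482e+07) = 77.39 dB SPL.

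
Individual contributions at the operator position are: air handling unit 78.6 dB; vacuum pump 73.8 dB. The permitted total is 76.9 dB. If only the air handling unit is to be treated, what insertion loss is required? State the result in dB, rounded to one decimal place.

4.6 dB

Fixed contribution from the other source: Σ 10^(L/10) = 10^(73.8/10) = 2.399e+07 (73.80 dB).
To meet 76.9 dB overall, the treated air handling unit may contribute at most 10^(76.9/10) − 2.399e+07 = 2.499e+07, i.e. 73.98 dB.
So the air handling unit must be reduced from 78.6 to 73.98 dB: IL = 4.62 dB.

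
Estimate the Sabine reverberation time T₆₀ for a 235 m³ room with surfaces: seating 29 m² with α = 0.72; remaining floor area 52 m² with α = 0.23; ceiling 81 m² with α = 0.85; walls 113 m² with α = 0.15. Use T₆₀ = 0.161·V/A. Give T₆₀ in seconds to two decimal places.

0.32 s

Summing Sᵢαᵢ: 29·0.72 + 52·0.23 + 81·0.85 + 113·0.15 = 118.64 m².
T₆₀ = 0.161 × 235 / 118.64 = 0.319 s.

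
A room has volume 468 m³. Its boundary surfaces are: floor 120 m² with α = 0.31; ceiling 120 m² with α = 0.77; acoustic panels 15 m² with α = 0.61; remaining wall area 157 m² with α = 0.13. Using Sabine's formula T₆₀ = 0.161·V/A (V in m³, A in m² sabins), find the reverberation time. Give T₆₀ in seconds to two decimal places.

Summing Sᵢαᵢ: 120·0.31 + 120·0.77 + 15·0.61 + 157·0.13 = 159.16 m².
T₆₀ = 0.161·V/A = 0.161·468/159.16 = 0.473 s.

0.47 s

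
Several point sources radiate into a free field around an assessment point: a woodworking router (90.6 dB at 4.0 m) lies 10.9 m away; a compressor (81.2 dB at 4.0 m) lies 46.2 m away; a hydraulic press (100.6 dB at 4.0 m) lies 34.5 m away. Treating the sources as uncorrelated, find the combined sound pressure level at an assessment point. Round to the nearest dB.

First find each source's level at the receiver (point-source: −20·log₁₀(r/r_ref)), then combine on an intensity basis.
woodworking router: 90.6 − 20·log₁₀(10.9/4.0) = 90.6 − 8.71 = 81.89 dB.
compressor: 81.2 − 20·log₁₀(46.2/4.0) = 81.2 − 21.25 = 59.95 dB.
hydraulic press: 100.6 − 20·log₁₀(34.5/4.0) = 100.6 − 18.72 = 81.88 dB.
Σ 10^(L/10) = 3.099e+08 → L_total = 10·log₁₀(3.099e+08) = 84.91 dB.

85 dB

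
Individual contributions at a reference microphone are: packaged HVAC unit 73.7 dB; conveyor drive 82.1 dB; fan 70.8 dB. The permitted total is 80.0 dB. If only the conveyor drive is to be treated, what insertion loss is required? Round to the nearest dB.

4 dB

The untreated sources together contribute 10^(73.7/10) + 10^(70.8/10) = 3.546e+07, i.e. 75.50 dB.
The limit corresponds to 10^(80.0/10) = 1.000e+08; subtracting the fixed part leaves 6.454e+07 for the conveyor drive, i.e. 78.10 dB.
Required insertion loss = 82.1 − 78.10 = 4.00 dB.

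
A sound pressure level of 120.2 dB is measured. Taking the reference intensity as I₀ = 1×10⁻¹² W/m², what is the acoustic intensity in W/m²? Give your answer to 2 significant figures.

1.0 W/m²

L = 10·log₁₀(I/I₀) ⇒ I = I₀·10^(L/10) = 10⁻¹² × 10^12.02.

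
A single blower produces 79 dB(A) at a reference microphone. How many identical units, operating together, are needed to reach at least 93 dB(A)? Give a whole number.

26

N identical sources give L₁ + 10·log₁₀ N, so require 10·log₁₀ N ≥ 93 − 79 = 14.0 dB.
N ≥ 10^(14.0/10) = 25.119, so N = 26.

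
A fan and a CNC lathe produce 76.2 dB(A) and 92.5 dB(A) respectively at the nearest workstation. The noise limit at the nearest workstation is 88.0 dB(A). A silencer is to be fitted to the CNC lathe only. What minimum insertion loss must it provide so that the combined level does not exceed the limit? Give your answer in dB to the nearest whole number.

5 dB

Everything except the CNC lathe sums to 10^(76.2/10) = 4.169e+07 in linear terms, 76.20 dB(A).
The limit corresponds to 10^(88.0/10) = 6.310e+08; subtracting the fixed part leaves 5.893e+08 for the CNC lathe, i.e. 87.70 dB(A).
So the CNC lathe must be reduced from 92.5 to 87.70 dB(A): IL = 4.80 dB.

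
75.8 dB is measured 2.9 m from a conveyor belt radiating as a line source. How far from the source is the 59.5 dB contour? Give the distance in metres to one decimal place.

Line-source spreading drops the level by 10·log₁₀(r₂/r₁); inverting, r₂/r₁ = 10^(ΔL/10).
r₂ = 2.9·10^((75.8−59.5)/10) = 2.9·10^(16.3/10) = 123.71 m.

123.7 m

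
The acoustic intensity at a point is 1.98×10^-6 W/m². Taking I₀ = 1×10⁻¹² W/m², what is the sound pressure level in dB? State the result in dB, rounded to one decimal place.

L = 10·log₁₀(I/I₀) = 10·log₁₀(1.98×10^-6/10⁻¹²) = 10·log₁₀(1.98×10^6).
L = 10·(0.2967 + 6) = 62.97 dB.

63.0 dB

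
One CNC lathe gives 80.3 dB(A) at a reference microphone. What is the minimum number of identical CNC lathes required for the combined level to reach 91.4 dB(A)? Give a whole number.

13

The shortfall is 91.4 − 80.3 = 11.1 dB, and N units add 10·log₁₀ N, so need 10·log₁₀ N ≥ 11.1.
N ≥ 10^(11.1/10) = 12.882, so N = 13.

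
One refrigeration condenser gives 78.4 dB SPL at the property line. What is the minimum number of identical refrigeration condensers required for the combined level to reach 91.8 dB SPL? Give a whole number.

22

Need L₁ + 10·log₁₀ N ≥ 91.8, i.e. log₁₀ N ≥ 1.34.
N ≥ 10^(13.4/10) = 21.878, so N = 22.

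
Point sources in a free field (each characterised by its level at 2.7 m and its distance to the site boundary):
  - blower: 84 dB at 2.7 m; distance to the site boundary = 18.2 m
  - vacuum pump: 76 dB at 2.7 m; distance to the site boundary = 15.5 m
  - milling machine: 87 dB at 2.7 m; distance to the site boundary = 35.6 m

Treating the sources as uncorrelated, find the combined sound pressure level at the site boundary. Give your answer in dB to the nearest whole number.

First find each source's level at the receiver (point-source: −20·log₁₀(r/r_ref)), then combine on an intensity basis.
blower: 84 − 20·log₁₀(18.2/2.7) = 84 − 16.57 = 67.43 dB.
vacuum pump: 76 − 20·log₁₀(15.5/2.7) = 76 − 15.18 = 60.82 dB.
milling machine: 87 − 20·log₁₀(35.6/2.7) = 87 − 22.40 = 64.60 dB.
Σ 10^(L/10) = 9.619e+06 → L_total = 10·log₁₀(9.619e+06) = 69.83 dB.

70 dB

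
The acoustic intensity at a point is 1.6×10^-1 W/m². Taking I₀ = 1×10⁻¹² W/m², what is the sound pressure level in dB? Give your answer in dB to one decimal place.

L = 10·log₁₀(I/I₀) = 10·log₁₀(1.6×10^-1/10⁻¹²) = 10·log₁₀(1.6×10^11).
L = 10·(0.2041 + 11) = 112.04 dB.

112.0 dB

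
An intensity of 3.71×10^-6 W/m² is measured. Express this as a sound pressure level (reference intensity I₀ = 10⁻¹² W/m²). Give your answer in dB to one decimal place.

L = 10·log₁₀(I/I₀) = 10·log₁₀(3.71×10^-6/10⁻¹²) = 10·log₁₀(3.71×10^6).
L = 10·(0.5694 + 6) = 65.69 dB.

65.7 dB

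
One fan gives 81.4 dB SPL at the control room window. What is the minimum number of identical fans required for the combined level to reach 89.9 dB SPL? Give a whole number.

8

Need L₁ + 10·log₁₀ N ≥ 89.9, i.e. log₁₀ N ≥ 0.85.
N ≥ 10^(8.5/10) = 7.079, so N = 8.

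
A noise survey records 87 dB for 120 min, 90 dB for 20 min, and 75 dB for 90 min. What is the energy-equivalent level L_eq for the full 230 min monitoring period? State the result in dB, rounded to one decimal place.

Weight each interval's intensity by its duration and average over T = 230 min:
Σ tᵢ·10^(Lᵢ/10) = 120·10^(87/10) + 20·10^(90/10) + 90·10^(75/10) = 8.299e+10.
L_eq = 10·log₁₀(8.299e+10/230) = 85.57 dB.

85.6 dB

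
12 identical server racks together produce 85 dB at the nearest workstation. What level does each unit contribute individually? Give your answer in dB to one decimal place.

Dividing the total intensity by 12 lowers the level by 10·log₁₀ 12 = 10.792 dB: L₁ = 85 − 10.792.

74.2 dB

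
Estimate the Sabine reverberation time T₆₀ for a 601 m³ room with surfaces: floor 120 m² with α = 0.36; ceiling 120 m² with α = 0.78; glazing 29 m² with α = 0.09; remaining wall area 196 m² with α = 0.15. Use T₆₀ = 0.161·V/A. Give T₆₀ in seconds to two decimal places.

A = Σ Sᵢαᵢ = 120·0.36 + 120·0.78 + 29·0.09 + 196·0.15 = 168.81 m².
T₆₀ = 0.161·V/A = 0.161·601/168.81 = 0.573 s.

0.57 s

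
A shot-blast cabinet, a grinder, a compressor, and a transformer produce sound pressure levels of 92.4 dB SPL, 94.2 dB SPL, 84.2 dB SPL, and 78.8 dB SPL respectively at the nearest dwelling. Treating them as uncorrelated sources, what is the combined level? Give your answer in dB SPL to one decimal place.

96.7 dB SPL

Incoherent sources combine by intensity addition: L_total = 10·log₁₀(Σ 10^(L_i/10)).
Σ 10^(L/10) = 10^(92.4/10) + 10^(94.2/10) + 10^(84.2/10) + 10^(78.8/10) = 4.707e+09.
L_total = 10·log₁₀(4.707e+09) = 96.73 dB SPL.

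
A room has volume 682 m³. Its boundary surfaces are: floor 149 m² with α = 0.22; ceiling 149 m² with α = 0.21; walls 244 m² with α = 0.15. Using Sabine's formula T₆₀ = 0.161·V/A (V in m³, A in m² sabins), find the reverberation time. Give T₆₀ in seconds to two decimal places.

1.09 s

Total absorption A = 149·0.22 + 149·0.21 + 244·0.15 = 100.67 m² sabins.
T₆₀ = 0.161 × 682 / 100.67 = 1.091 s.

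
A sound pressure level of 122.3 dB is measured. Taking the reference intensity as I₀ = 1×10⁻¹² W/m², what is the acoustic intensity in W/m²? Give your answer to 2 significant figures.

L = 10·log₁₀(I/I₀) ⇒ I = I₀·10^(L/10) = 10⁻¹² × 10^12.23.

1.7 W/m²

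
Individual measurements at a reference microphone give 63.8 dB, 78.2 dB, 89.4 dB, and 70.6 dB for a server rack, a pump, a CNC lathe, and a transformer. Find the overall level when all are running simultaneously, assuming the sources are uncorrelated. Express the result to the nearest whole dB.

For uncorrelated sources the intensities add, so convert each level to linear form, sum, and take 10·log₁₀ of the total.
Σ 10^(L/10) = 10^(63.8/10) + 10^(78.2/10) + 10^(89.4/10) + 10^(70.6/10) = 9.509e+08.
L_total = 10·log₁₀(9.509e+08) = 89.78 dB.

90 dB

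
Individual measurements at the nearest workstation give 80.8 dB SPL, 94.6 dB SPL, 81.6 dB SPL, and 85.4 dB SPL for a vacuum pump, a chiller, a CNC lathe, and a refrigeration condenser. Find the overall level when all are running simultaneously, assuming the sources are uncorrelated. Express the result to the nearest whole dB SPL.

For uncorrelated sources the intensities add, so convert each level to linear form, sum, and take 10·log₁₀ of the total.
Σ 10^(L/10) = 10^(80.8/10) + 10^(94.6/10) + 10^(81.6/10) + 10^(85.4/10) = 3.496e+09.
L_total = 10·log₁₀(3.496e+09) = 95.44 dB SPL.

95 dB SPL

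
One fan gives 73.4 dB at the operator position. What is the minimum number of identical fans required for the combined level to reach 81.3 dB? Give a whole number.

The shortfall is 81.3 − 73.4 = 7.9 dB, and N units add 10·log₁₀ N, so need 10·log₁₀ N ≥ 7.9.
N ≥ 10^(7.9/10) = 6.166, so N = 7.

7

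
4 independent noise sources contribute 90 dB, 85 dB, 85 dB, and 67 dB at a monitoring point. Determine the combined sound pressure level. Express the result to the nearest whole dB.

92 dB

Incoherent sources combine by intensity addition: L_total = 10·log₁₀(Σ 10^(L_i/10)).
Σ 10^(L/10) = 10^(90/10) + 10^(85/10) + 10^(85/10) + 10^(67/10) = 1.637e+09.
L_total = 10·log₁₀(1.637e+09) = 92.14 dB.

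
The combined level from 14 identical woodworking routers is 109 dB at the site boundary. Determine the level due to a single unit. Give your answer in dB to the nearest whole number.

98 dB

14 equal contributions raise the level by 10·log₁₀ 14 = 11.461 dB, so each unit alone gives 109 − 11.461.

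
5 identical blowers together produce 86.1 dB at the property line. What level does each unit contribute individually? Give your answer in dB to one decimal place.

79.1 dB

5 equal contributions raise the level by 10·log₁₀ 5 = 6.990 dB, so each unit alone gives 86.1 − 6.990.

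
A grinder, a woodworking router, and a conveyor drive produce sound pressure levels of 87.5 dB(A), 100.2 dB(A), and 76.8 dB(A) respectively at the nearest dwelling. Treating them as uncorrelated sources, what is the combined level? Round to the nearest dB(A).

100 dB(A)

Incoherent sources combine by intensity addition: L_total = 10·log₁₀(Σ 10^(L_i/10)).
Σ 10^(L/10) = 10^(87.5/10) + 10^(100.2/10) + 10^(76.8/10) = 1.108e+10.
L_total = 10·log₁₀(1.108e+10) = 100.45 dB(A).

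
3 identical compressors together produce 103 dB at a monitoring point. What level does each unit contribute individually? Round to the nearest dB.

98 dB

3 equal contributions raise the level by 10·log₁₀ 3 = 4.771 dB, so each unit alone gives 103 − 4.771.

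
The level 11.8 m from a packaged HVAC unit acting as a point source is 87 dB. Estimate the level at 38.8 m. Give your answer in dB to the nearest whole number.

77 dB

For a point source, L₂ = L₁ − 20·log₁₀(r₂/r₁).
L₂ = 87 − 20·log₁₀(38.8/11.8) = 87 − 10.339 = 76.66 dB.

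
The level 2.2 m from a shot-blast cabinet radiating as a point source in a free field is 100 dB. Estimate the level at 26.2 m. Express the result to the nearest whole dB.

Point-source attenuation: ΔL = 20·log₁₀(r₂/r₁) = 20·log₁₀(26.2/2.2) = 21.518 dB.
L₂ = 100 − 20·log₁₀(26.2/2.2) = 100 − 21.518 = 78.48 dB.

78 dB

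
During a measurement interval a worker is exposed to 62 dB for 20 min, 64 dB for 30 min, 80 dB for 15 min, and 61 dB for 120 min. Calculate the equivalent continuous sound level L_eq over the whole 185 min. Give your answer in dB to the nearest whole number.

Weight each interval's intensity by its duration and average over T = 185 min:
Σ tᵢ·10^(Lᵢ/10) = 20·10^(62/10) + 30·10^(64/10) + 15·10^(80/10) + 120·10^(61/10) = 1.758e+09.
L_eq = 10·log₁₀(1.758e+09/185) = 69.78 dB.

70 dB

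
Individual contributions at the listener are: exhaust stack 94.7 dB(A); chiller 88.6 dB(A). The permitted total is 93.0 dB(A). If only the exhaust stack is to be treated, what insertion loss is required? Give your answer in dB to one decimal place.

The untreated sources together contribute 10^(88.6/10) = 7.244e+08, i.e. 88.60 dB(A).
The limit corresponds to 10^(93.0/10) = 1.995e+09; subtracting the fixed part leaves 1.271e+09 for the exhaust stack, i.e. 91.04 dB(A).
Required insertion loss = 94.7 − 91.04 = 3.66 dB.

3.7 dB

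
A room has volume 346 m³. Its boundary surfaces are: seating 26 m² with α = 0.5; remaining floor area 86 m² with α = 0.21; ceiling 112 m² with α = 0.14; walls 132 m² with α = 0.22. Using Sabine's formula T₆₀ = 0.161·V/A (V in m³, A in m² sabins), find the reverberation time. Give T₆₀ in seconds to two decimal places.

0.74 s

Total absorption A = 26·0.5 + 86·0.21 + 112·0.14 + 132·0.22 = 75.78 m² sabins.
T₆₀ = 0.161 × 346 / 75.78 = 0.735 s.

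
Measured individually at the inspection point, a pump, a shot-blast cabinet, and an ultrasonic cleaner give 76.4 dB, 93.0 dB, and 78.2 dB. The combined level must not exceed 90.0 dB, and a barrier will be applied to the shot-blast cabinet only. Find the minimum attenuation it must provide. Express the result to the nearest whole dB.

4 dB

Fixed contribution from the other sources: Σ 10^(L/10) = 10^(76.4/10) + 10^(78.2/10) = 1.097e+08 (80.40 dB).
To meet 90.0 dB overall, the treated shot-blast cabinet may contribute at most 10^(90.0/10) − 1.097e+08 = 8.903e+08, i.e. 89.50 dB.
Required insertion loss = 93.0 − 89.50 = 3.50 dB.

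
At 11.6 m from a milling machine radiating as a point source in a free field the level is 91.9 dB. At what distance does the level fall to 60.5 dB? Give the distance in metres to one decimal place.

For a point source L₁ − L₂ = 20·log₁₀(r₂/r₁), so r₂ = r₁·10^((L₁−L₂)/20).
r₂ = 11.6·10^((91.9−60.5)/20) = 11.6·10^(31.4/20) = 430.98 m.

431.0 m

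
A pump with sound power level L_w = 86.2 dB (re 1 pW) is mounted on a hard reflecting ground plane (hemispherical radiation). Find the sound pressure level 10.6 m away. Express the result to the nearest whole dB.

The power spreads over a hemisphere of area 2π·r², so L_p = L_w − 10·log₁₀(2π·r²).
2π·r² = 706 m², 10·log₁₀ of that is 28.488 dB.
L_p = 86.2 − 28.488 = 57.71 dB.

58 dB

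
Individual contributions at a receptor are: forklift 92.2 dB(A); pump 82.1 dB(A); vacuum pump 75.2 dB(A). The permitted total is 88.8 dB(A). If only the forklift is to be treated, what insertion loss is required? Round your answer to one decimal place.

4.7 dB

Fixed contribution from the other sources: Σ 10^(L/10) = 10^(82.1/10) + 10^(75.2/10) = 1.953e+08 (82.91 dB(A)).
To meet 88.8 dB(A) overall, the treated forklift may contribute at most 10^(88.8/10) − 1.953e+08 = 5.633e+08, i.e. 87.51 dB(A).
So the forklift must be reduced from 92.2 to 87.51 dB(A): IL = 4.69 dB.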